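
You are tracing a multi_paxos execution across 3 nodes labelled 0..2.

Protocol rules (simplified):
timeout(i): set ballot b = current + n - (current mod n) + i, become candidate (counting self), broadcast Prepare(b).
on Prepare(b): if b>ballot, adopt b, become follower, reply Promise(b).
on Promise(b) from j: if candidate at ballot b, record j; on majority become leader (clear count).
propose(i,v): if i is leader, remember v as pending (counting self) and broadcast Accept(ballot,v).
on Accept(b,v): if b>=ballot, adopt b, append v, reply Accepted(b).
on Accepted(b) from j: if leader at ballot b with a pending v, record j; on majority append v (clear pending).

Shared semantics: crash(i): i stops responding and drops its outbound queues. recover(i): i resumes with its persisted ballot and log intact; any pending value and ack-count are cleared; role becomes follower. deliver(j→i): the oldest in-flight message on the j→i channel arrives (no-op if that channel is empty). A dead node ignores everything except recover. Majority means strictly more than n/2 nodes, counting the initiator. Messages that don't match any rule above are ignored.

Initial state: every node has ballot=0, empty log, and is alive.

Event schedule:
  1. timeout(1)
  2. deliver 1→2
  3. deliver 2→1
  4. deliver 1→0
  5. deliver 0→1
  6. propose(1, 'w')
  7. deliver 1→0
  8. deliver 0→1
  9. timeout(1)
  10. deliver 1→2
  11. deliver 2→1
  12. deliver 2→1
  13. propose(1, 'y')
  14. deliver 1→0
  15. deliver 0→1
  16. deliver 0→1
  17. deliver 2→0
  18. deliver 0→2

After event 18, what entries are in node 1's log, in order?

e1 timeout(1): 1[cand,b=4,-]
e2 deliver 1→2: 2[foll,b=4,-]
e3 deliver 2→1: 1[lead,b=4,-]
e4 deliver 1→0: 0[foll,b=4,-]
e5 deliver 0→1: ·
e6 propose(1,'w'): ·
e7 deliver 1→0: 0[foll,b=4,w]
e8 deliver 0→1: 1[lead,b=4,w]
e9 timeout(1): 1[cand,b=7,w]
e10 deliver 1→2: 2[foll,b=4,w]
e11 deliver 2→1: ·
e12 deliver 2→1: ·
e13 propose(1,'y'): ·
e14 deliver 1→0: 0[foll,b=7,w]
e15 deliver 0→1: 1[lead,b=7,w]
e16 deliver 0→1: ·
e17 deliver 2→0: ·
e18 deliver 0→2: ·

w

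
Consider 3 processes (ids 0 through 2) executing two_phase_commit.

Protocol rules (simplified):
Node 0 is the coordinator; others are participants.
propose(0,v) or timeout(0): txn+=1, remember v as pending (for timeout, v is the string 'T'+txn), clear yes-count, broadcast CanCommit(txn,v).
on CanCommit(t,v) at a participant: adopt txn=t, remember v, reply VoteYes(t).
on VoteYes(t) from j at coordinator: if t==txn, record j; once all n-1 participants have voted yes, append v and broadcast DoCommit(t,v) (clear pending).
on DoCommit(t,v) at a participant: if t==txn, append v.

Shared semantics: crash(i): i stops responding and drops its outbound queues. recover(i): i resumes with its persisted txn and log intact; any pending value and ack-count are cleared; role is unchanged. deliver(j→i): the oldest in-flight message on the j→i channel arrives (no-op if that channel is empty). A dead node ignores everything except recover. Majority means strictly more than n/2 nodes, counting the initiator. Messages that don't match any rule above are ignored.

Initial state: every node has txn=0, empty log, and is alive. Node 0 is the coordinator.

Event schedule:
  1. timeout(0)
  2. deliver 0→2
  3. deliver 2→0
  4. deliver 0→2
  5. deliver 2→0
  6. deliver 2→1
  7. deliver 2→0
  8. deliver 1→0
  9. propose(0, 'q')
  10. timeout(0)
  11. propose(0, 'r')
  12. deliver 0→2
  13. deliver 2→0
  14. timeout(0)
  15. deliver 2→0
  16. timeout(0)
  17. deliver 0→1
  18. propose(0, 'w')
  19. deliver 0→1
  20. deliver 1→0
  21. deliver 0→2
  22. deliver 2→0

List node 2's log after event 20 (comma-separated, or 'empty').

e1 timeout(0): 0[coor,t=1,-]
e2 deliver 0→2: 2[part,t=1,-]
e3 deliver 2→0: ·
e4 deliver 0→2: ·
e5 deliver 2→0: ·
e6 deliver 2→1: ·
e7 deliver 2→0: ·
e8 deliver 1→0: ·
e9 propose(0,'q'): 0[coor,t=2,-]
e10 timeout(0): 0[coor,t=3,-]
e11 propose(0,'r'): 0[coor,t=4,-]
e12 deliver 0→2: 2[part,t=2,-]
e13 deliver 2→0: ·
e14 timeout(0): 0[coor,t=5,-]
e15 deliver 2→0: ·
e16 timeout(0): 0[coor,t=6,-]
e17 deliver 0→1: 1[part,t=1,-]
e18 propose(0,'w'): 0[coor,t=7,-]
e19 deliver 0→1: 1[part,t=2,-]
e20 deliver 1→0: ·

empty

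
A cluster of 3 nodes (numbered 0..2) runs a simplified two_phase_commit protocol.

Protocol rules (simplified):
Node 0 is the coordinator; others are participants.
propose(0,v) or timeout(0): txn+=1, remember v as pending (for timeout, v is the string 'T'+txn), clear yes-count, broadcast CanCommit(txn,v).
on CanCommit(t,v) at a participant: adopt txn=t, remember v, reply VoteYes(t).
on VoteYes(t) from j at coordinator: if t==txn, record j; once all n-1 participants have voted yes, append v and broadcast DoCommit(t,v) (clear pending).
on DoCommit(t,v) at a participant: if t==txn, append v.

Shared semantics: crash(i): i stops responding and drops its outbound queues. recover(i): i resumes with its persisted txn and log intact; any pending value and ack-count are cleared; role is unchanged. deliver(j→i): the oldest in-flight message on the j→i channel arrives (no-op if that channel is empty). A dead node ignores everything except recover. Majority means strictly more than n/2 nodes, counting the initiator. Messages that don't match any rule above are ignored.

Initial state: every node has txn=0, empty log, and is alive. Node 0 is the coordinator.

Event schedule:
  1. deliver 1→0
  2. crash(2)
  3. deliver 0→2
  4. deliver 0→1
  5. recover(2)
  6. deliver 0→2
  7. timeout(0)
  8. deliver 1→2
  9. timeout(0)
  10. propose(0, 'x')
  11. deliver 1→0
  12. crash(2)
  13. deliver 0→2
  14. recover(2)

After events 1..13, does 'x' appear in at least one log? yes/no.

[1] deliver 1→0 → ∅
[2] crash(2) → N2(✗part t0 [-])
[3] deliver 0→2 → ∅
[4] deliver 0→1 → ∅
[5] recover(2) → N2(part t0 [-])
[6] deliver 0→2 → ∅
[7] timeout(0) → N0(coor t1 [-])
[8] deliver 1→2 → ∅
[9] timeout(0) → N0(coor t2 [-])
[10] propose(0,'x') → N0(coor t3 [-])
[11] deliver 1→0 → ∅
[12] crash(2) → N2(✗part t0 [-])
[13] deliver 0→2 → ∅

no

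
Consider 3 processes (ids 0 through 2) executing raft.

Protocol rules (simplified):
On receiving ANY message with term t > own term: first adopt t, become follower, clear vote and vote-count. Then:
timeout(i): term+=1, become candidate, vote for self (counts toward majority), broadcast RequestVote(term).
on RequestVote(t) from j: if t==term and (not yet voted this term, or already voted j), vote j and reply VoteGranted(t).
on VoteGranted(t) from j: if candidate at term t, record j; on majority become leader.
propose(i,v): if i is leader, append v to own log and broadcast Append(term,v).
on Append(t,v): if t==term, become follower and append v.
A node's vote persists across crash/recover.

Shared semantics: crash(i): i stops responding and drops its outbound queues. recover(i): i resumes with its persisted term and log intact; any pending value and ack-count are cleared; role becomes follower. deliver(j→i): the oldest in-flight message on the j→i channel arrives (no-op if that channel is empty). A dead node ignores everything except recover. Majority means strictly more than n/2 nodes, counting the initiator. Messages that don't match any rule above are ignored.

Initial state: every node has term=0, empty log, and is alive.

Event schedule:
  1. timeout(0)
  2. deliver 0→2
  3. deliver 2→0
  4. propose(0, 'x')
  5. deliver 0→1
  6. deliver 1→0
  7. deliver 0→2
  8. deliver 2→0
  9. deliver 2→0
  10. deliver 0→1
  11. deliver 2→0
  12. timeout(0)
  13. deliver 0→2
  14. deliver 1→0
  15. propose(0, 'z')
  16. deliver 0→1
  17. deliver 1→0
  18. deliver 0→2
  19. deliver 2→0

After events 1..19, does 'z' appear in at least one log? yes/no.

no

after 1 — timeout(0): n0:cand/t1/[-]
after 2 — deliver 0→2: n2:foll/t1/[-]
after 3 — deliver 2→0: n0:lead/t1/[-]
after 4 — propose(0,'x'): n0:lead/t1/[x]
after 5 — deliver 0→1: n1:foll/t1/[-]
after 6 — deliver 1→0: ·
after 7 — deliver 0→2: n2:foll/t1/[x]
after 8 — deliver 2→0: ·
after 9 — deliver 2→0: ·
after 10 — deliver 0→1: n1:foll/t1/[x]
after 11 — deliver 2→0: ·
after 12 — timeout(0): n0:cand/t2/[x]
after 13 — deliver 0→2: n2:foll/t2/[x]
after 14 — deliver 1→0: ·
after 15 — propose(0,'z'): ·
after 16 — deliver 0→1: n1:foll/t2/[x]
after 17 — deliver 1→0: n0:lead/t2/[x]
after 18 — deliver 0→2: ·
after 19 — deliver 2→0: ·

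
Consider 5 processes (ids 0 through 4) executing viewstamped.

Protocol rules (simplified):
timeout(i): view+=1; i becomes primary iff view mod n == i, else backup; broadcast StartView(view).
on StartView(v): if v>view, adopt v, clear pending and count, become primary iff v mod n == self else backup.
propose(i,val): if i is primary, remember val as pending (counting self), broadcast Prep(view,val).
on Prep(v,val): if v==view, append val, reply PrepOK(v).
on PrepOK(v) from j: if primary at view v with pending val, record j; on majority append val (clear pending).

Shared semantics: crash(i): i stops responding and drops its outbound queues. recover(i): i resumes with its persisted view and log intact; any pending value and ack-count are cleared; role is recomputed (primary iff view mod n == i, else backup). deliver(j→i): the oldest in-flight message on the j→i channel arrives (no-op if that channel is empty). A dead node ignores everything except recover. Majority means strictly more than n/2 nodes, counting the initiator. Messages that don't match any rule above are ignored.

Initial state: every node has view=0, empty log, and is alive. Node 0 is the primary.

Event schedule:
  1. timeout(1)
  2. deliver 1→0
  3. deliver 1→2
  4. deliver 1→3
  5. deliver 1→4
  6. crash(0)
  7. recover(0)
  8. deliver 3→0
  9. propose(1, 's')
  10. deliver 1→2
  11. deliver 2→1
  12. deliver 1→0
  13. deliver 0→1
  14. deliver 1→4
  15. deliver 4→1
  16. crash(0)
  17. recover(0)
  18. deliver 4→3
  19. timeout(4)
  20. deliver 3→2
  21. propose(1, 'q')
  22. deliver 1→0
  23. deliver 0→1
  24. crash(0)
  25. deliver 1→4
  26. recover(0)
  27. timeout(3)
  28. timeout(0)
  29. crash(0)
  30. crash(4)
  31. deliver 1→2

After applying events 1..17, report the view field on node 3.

1

[1] timeout(1) → N1(prim v1 [-])
[2] deliver 1→0 → N0(back v1 [-])
[3] deliver 1→2 → N2(back v1 [-])
[4] deliver 1→3 → N3(back v1 [-])
[5] deliver 1→4 → N4(back v1 [-])
[6] crash(0) → N0(✗back v1 [-])
[7] recover(0) → N0(back v1 [-])
[8] deliver 3→0 → ∅
[9] propose(1,'s') → ∅
[10] deliver 1→2 → N2(back v1 [s])
[11] deliver 2→1 → ∅
[12] deliver 1→0 → N0(back v1 [s])
[13] deliver 0→1 → N1(prim v1 [s])
[14] deliver 1→4 → N4(back v1 [s])
[15] deliver 4→1 → ∅
[16] crash(0) → N0(✗back v1 [s])
[17] recover(0) → N0(back v1 [s])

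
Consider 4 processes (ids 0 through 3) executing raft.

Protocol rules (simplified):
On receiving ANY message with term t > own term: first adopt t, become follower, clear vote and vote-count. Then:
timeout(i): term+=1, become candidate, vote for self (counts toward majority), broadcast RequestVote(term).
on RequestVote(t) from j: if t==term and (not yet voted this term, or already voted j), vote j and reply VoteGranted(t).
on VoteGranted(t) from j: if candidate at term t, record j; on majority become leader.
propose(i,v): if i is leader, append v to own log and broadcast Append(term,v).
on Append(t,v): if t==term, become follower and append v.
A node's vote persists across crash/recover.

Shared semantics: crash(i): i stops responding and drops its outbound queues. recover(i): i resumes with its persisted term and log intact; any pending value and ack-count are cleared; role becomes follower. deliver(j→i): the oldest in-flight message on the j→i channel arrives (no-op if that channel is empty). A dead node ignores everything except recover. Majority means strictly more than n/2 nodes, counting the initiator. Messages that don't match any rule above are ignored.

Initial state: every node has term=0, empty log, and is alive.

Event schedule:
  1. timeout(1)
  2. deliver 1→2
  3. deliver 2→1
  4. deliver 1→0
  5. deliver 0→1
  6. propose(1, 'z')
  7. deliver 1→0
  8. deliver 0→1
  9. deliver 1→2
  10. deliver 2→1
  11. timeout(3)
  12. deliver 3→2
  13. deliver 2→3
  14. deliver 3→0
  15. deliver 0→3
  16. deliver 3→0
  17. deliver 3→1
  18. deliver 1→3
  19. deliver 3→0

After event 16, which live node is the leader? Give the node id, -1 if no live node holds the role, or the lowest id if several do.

1

[1] timeout(1) → N1(cand t1 [-])
[2] deliver 1→2 → N2(foll t1 [-])
[3] deliver 2→1 → ∅
[4] deliver 1→0 → N0(foll t1 [-])
[5] deliver 0→1 → N1(lead t1 [-])
[6] propose(1,'z') → N1(lead t1 [z])
[7] deliver 1→0 → N0(foll t1 [z])
[8] deliver 0→1 → ∅
[9] deliver 1→2 → N2(foll t1 [z])
[10] deliver 2→1 → ∅
[11] timeout(3) → N3(cand t1 [-])
[12] deliver 3→2 → ∅
[13] deliver 2→3 → ∅
[14] deliver 3→0 → ∅
[15] deliver 0→3 → ∅
[16] deliver 3→0 → ∅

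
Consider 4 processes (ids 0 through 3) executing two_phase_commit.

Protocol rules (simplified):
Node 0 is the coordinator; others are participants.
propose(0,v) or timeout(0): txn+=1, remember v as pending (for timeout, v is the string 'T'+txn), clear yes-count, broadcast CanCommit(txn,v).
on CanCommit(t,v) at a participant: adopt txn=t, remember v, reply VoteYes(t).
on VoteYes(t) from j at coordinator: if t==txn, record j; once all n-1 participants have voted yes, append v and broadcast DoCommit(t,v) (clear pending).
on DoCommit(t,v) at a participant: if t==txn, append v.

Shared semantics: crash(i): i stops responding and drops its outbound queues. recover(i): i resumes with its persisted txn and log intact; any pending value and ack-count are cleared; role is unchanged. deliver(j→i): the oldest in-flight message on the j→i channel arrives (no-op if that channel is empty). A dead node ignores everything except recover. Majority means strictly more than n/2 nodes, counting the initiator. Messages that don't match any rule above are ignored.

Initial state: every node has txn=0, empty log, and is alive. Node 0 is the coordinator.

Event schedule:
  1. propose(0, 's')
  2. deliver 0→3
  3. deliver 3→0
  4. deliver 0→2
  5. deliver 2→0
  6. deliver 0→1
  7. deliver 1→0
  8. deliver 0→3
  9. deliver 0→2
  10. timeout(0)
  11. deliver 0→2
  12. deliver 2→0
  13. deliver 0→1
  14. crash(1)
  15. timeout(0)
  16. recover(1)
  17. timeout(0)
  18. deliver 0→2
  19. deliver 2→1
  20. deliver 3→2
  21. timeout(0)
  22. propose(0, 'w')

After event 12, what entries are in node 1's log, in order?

empty

[1] propose(0,'s') → N0(coor t1 [-])
[2] deliver 0→3 → N3(part t1 [-])
[3] deliver 3→0 → ∅
[4] deliver 0→2 → N2(part t1 [-])
[5] deliver 2→0 → ∅
[6] deliver 0→1 → N1(part t1 [-])
[7] deliver 1→0 → N0(coor t1 [s])
[8] deliver 0→3 → N3(part t1 [s])
[9] deliver 0→2 → N2(part t1 [s])
[10] timeout(0) → N0(coor t2 [s])
[11] deliver 0→2 → N2(part t2 [s])
[12] deliver 2→0 → ∅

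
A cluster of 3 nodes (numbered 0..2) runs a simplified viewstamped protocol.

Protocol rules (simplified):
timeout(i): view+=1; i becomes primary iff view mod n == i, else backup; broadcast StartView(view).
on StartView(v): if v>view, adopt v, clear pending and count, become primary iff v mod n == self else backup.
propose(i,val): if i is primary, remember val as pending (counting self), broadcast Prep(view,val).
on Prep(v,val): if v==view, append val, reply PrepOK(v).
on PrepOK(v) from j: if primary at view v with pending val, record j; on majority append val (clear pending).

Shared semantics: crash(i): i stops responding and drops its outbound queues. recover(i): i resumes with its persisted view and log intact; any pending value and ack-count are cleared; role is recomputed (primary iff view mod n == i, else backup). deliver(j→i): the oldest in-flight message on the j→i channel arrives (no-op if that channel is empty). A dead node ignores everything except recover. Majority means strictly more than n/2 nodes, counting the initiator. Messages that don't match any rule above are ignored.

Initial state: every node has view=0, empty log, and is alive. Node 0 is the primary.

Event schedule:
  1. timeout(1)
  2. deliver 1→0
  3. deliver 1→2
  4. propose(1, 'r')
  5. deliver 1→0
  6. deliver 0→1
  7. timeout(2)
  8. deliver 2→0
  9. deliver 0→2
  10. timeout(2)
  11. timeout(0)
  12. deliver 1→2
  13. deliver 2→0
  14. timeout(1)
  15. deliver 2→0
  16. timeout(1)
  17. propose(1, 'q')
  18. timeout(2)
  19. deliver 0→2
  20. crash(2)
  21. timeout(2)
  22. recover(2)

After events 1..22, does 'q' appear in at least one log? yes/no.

1. timeout(1):  <1:prim v1 ->
2. deliver 1→0:  <0:back v1 ->
3. deliver 1→2:  <2:back v1 ->
4. propose(1,'r'):  nop
5. deliver 1→0:  <0:back v1 r>
6. deliver 0→1:  <1:prim v1 r>
7. timeout(2):  <2:prim v2 ->
8. deliver 2→0:  <0:back v2 r>
9. deliver 0→2:  nop
10. timeout(2):  <2:back v3 ->
11. timeout(0):  <0:prim v3 r>
12. deliver 1→2:  nop
13. deliver 2→0:  nop
14. timeout(1):  <1:back v2 r>
15. deliver 2→0:  nop
16. timeout(1):  <1:back v3 r>
17. propose(1,'q'):  nop
18. timeout(2):  <2:back v4 ->
19. deliver 0→2:  nop
20. crash(2):  <2:✗back v4 ->
21. timeout(2):  nop
22. recover(2):  <2:back v4 ->

no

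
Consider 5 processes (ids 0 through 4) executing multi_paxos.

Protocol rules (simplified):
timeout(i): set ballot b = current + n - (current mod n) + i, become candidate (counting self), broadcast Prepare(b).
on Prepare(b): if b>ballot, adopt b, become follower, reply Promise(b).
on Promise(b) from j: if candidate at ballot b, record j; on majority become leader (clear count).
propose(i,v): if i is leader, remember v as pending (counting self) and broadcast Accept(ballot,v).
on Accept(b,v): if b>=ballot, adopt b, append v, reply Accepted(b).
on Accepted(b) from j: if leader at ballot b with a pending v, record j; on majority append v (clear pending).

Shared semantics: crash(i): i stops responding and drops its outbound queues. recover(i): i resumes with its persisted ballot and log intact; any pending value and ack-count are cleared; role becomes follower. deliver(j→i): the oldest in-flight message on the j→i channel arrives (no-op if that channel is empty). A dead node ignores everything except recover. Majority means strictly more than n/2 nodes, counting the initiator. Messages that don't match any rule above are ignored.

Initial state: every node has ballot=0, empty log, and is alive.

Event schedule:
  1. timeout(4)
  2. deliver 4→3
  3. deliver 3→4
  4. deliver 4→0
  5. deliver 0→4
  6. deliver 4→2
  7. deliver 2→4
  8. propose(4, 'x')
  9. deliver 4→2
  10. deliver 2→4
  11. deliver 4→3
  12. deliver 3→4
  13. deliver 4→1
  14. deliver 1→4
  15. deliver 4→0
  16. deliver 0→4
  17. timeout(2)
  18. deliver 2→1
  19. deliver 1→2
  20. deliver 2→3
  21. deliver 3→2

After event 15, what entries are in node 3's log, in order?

e1 timeout(4): 4[cand,b=9,-]
e2 deliver 4→3: 3[foll,b=9,-]
e3 deliver 3→4: ·
e4 deliver 4→0: 0[foll,b=9,-]
e5 deliver 0→4: 4[lead,b=9,-]
e6 deliver 4→2: 2[foll,b=9,-]
e7 deliver 2→4: ·
e8 propose(4,'x'): ·
e9 deliver 4→2: 2[foll,b=9,x]
e10 deliver 2→4: ·
e11 deliver 4→3: 3[foll,b=9,x]
e12 deliver 3→4: 4[lead,b=9,x]
e13 deliver 4→1: 1[foll,b=9,-]
e14 deliver 1→4: ·
e15 deliver 4→0: 0[foll,b=9,x]

x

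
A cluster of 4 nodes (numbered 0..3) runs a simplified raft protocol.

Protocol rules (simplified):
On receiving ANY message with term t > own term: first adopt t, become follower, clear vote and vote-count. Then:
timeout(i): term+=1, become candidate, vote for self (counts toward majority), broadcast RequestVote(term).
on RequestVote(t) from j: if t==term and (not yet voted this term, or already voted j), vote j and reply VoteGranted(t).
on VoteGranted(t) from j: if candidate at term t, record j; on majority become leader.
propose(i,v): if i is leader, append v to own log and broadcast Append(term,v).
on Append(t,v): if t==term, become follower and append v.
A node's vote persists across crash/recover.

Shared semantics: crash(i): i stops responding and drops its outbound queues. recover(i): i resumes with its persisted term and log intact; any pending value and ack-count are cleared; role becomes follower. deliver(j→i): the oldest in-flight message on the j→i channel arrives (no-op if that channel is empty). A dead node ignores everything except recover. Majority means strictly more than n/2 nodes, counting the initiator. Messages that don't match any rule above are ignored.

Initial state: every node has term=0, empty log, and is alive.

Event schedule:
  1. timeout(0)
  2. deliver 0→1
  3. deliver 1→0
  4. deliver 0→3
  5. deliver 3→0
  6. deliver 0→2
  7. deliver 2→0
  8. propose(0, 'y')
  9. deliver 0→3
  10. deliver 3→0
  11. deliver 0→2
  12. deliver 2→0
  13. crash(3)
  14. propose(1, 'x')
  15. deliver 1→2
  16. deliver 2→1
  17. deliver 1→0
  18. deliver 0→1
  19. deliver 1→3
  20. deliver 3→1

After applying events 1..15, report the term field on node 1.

1

[1] timeout(0) → N0(cand t1 [-])
[2] deliver 0→1 → N1(foll t1 [-])
[3] deliver 1→0 → ∅
[4] deliver 0→3 → N3(foll t1 [-])
[5] deliver 3→0 → N0(lead t1 [-])
[6] deliver 0→2 → N2(foll t1 [-])
[7] deliver 2→0 → ∅
[8] propose(0,'y') → N0(lead t1 [y])
[9] deliver 0→3 → N3(foll t1 [y])
[10] deliver 3→0 → ∅
[11] deliver 0→2 → N2(foll t1 [y])
[12] deliver 2→0 → ∅
[13] crash(3) → N3(✗foll t1 [y])
[14] propose(1,'x') → ∅
[15] deliver 1→2 → ∅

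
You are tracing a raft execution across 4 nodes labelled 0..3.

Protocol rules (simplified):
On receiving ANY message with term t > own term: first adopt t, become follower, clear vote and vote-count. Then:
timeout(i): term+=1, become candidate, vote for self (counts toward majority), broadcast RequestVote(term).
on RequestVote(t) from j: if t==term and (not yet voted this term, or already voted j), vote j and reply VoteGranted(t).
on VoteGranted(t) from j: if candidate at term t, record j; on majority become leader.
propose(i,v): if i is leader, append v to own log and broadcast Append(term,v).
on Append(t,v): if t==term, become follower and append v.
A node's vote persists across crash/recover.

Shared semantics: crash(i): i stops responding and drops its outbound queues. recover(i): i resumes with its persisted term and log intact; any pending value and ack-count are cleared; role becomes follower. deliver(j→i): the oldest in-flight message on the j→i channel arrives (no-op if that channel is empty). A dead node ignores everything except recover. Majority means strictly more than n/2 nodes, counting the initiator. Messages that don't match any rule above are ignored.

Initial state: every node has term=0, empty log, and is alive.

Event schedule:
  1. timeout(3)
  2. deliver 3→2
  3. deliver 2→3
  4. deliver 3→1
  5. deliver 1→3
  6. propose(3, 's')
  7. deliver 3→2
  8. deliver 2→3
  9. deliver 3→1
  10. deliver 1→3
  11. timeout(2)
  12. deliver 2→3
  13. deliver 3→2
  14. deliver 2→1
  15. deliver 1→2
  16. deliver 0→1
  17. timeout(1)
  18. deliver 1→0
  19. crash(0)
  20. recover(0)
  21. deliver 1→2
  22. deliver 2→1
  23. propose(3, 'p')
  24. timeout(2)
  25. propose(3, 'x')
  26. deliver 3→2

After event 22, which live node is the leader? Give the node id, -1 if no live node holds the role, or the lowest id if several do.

-1

1. timeout(3):  <3:cand t1 ->
2. deliver 3→2:  <2:foll t1 ->
3. deliver 2→3:  nop
4. deliver 3→1:  <1:foll t1 ->
5. deliver 1→3:  <3:lead t1 ->
6. propose(3,'s'):  <3:lead t1 s>
7. deliver 3→2:  <2:foll t1 s>
8. deliver 2→3:  nop
9. deliver 3→1:  <1:foll t1 s>
10. deliver 1→3:  nop
11. timeout(2):  <2:cand t2 s>
12. deliver 2→3:  <3:foll t2 s>
13. deliver 3→2:  nop
14. deliver 2→1:  <1:foll t2 s>
15. deliver 1→2:  <2:lead t2 s>
16. deliver 0→1:  nop
17. timeout(1):  <1:cand t3 s>
18. deliver 1→0:  <0:foll t3 ->
19. crash(0):  <0:✗foll t3 ->
20. recover(0):  <0:foll t3 ->
21. deliver 1→2:  <2:foll t3 s>
22. deliver 2→1:  nop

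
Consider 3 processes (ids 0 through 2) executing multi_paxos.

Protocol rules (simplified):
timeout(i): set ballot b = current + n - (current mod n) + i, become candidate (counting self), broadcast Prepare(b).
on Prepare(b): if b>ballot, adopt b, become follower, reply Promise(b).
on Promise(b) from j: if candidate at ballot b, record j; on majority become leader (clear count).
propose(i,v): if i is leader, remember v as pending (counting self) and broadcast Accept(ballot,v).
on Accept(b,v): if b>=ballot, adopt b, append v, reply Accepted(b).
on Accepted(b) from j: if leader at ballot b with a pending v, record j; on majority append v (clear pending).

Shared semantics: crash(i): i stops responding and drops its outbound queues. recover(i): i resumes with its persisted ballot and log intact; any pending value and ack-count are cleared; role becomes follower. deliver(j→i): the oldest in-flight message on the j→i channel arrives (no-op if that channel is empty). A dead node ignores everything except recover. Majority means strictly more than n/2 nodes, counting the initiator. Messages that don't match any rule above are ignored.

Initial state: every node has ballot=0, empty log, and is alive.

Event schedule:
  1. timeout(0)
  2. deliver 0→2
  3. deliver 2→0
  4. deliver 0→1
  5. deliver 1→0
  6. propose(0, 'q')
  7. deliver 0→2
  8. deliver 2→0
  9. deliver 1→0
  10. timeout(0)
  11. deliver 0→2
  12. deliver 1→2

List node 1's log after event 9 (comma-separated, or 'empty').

step 1 timeout(0): 0={cand,b=3,log=-}
step 2 deliver 0→2: 2={foll,b=3,log=-}
step 3 deliver 2→0: 0={lead,b=3,log=-}
step 4 deliver 0→1: 1={foll,b=3,log=-}
step 5 deliver 1→0: —
step 6 propose(0,'q'): —
step 7 deliver 0→2: 2={foll,b=3,log=q}
step 8 deliver 2→0: 0={lead,b=3,log=q}
step 9 deliver 1→0: —

empty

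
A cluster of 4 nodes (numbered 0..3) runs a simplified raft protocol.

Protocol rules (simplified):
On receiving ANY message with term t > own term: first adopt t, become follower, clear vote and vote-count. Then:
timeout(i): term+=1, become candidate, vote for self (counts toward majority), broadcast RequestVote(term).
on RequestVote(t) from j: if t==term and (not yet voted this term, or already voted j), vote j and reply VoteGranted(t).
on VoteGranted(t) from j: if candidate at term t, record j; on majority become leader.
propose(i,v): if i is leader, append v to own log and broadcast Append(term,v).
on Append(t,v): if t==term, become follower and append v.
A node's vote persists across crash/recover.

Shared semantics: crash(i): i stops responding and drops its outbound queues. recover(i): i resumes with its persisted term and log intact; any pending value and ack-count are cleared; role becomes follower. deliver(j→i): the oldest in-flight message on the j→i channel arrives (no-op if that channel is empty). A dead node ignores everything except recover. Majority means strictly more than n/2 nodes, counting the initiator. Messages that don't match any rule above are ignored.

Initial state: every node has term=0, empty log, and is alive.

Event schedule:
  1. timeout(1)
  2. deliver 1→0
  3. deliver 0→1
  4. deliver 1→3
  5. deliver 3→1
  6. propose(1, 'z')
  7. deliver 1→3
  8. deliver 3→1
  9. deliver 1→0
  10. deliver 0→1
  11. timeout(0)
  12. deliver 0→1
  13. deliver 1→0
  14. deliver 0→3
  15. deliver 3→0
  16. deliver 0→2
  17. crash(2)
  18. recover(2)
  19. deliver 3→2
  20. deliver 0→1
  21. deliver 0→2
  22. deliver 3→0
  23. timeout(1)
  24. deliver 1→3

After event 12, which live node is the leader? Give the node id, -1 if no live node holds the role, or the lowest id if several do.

-1

step 1 timeout(1): 1={cand,t=1,log=-}
step 2 deliver 1→0: 0={foll,t=1,log=-}
step 3 deliver 0→1: —
step 4 deliver 1→3: 3={foll,t=1,log=-}
step 5 deliver 3→1: 1={lead,t=1,log=-}
step 6 propose(1,'z'): 1={lead,t=1,log=z}
step 7 deliver 1→3: 3={foll,t=1,log=z}
step 8 deliver 3→1: —
step 9 deliver 1→0: 0={foll,t=1,log=z}
step 10 deliver 0→1: —
step 11 timeout(0): 0={cand,t=2,log=z}
step 12 deliver 0→1: 1={foll,t=2,log=z}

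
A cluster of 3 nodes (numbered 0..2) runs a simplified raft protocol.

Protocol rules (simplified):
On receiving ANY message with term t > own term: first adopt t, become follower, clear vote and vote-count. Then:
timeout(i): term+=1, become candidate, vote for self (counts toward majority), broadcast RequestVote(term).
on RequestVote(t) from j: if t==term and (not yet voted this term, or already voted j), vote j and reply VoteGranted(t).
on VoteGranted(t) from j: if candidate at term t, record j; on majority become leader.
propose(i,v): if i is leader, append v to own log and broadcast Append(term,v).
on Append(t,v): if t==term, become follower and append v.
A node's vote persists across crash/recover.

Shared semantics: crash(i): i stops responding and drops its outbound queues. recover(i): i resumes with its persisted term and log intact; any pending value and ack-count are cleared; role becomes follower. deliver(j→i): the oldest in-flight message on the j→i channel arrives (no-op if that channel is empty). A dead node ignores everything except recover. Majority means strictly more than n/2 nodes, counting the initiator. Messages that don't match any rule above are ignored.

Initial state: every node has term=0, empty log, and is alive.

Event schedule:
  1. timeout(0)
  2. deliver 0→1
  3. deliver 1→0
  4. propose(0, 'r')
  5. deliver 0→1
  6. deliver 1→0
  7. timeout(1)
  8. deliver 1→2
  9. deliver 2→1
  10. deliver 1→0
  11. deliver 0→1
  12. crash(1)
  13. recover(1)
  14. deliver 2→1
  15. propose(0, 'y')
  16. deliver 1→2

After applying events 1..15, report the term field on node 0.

1. timeout(0):  <0:cand t1 ->
2. deliver 0→1:  <1:foll t1 ->
3. deliver 1→0:  <0:lead t1 ->
4. propose(0,'r'):  <0:lead t1 r>
5. deliver 0→1:  <1:foll t1 r>
6. deliver 1→0:  nop
7. timeout(1):  <1:cand t2 r>
8. deliver 1→2:  <2:foll t2 ->
9. deliver 2→1:  <1:lead t2 r>
10. deliver 1→0:  <0:foll t2 r>
11. deliver 0→1:  nop
12. crash(1):  <1:✗lead t2 r>
13. recover(1):  <1:foll t2 r>
14. deliver 2→1:  nop
15. propose(0,'y'):  nop

2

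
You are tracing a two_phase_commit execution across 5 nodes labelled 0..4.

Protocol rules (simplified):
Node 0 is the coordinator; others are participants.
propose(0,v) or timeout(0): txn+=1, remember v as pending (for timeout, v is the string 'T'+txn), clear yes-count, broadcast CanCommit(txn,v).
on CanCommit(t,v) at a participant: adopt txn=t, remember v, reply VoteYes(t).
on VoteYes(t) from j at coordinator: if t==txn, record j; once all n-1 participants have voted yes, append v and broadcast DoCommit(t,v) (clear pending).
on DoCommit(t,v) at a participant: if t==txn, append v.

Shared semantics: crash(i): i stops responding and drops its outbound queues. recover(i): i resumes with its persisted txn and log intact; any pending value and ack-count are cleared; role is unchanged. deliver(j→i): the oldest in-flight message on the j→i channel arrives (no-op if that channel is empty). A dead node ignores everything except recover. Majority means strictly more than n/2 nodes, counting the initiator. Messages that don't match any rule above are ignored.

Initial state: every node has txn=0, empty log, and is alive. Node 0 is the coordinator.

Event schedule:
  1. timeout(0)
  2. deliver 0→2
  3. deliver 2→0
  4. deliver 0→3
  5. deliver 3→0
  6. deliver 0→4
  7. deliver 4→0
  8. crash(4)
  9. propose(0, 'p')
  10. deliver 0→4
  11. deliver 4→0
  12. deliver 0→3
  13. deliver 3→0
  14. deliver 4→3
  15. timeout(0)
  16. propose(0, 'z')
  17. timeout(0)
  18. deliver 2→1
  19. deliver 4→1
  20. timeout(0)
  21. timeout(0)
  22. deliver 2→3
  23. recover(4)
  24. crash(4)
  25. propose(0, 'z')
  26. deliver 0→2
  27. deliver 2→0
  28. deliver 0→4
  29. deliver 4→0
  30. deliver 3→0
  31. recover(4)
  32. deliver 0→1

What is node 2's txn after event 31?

2

[1] timeout(0) → N0(coor t1 [-])
[2] deliver 0→2 → N2(part t1 [-])
[3] deliver 2→0 → ∅
[4] deliver 0→3 → N3(part t1 [-])
[5] deliver 3→0 → ∅
[6] deliver 0→4 → N4(part t1 [-])
[7] deliver 4→0 → ∅
[8] crash(4) → N4(✗part t1 [-])
[9] propose(0,'p') → N0(coor t2 [-])
[10] deliver 0→4 → ∅
[11] deliver 4→0 → ∅
[12] deliver 0→3 → N3(part t2 [-])
[13] deliver 3→0 → ∅
[14] deliver 4→3 → ∅
[15] timeout(0) → N0(coor t3 [-])
[16] propose(0,'z') → N0(coor t4 [-])
[17] timeout(0) → N0(coor t5 [-])
[18] deliver 2→1 → ∅
[19] deliver 4→1 → ∅
[20] timeout(0) → N0(coor t6 [-])
[21] timeout(0) → N0(coor t7 [-])
[22] deliver 2→3 → ∅
[23] recover(4) → N4(part t1 [-])
[24] crash(4) → N4(✗part t1 [-])
[25] propose(0,'z') → N0(coor t8 [-])
[26] deliver 0→2 → N2(part t2 [-])
[27] deliver 2→0 → ∅
[28] deliver 0→4 → ∅
[29] deliver 4→0 → ∅
[30] deliver 3→0 → ∅
[31] recover(4) → N4(part t1 [-])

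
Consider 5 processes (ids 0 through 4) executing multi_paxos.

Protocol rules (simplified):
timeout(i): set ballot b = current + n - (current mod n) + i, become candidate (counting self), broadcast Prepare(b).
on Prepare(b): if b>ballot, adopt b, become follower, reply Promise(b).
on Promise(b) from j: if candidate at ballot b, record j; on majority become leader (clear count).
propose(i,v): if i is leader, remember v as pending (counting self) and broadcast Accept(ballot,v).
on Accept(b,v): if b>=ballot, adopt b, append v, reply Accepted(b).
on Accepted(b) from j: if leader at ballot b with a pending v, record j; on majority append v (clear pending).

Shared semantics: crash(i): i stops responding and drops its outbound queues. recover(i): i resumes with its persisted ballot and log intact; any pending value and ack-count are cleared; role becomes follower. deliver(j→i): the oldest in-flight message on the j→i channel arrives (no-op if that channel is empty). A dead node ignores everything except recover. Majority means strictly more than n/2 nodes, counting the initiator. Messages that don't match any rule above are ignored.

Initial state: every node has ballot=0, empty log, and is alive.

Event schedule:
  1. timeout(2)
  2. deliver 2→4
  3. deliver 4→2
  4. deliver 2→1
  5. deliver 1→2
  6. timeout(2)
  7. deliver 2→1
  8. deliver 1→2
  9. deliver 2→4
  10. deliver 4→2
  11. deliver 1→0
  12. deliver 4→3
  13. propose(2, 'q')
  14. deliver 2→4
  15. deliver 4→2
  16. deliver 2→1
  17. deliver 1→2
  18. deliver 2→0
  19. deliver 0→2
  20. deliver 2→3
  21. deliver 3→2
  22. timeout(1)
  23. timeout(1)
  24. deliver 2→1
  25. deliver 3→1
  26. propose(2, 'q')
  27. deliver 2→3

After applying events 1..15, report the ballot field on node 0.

0

after 1 — timeout(2): n2:cand/b7/[-]
after 2 — deliver 2→4: n4:foll/b7/[-]
after 3 — deliver 4→2: ·
after 4 — deliver 2→1: n1:foll/b7/[-]
after 5 — deliver 1→2: n2:lead/b7/[-]
after 6 — timeout(2): n2:cand/b12/[-]
after 7 — deliver 2→1: n1:foll/b12/[-]
after 8 — deliver 1→2: ·
after 9 — deliver 2→4: n4:foll/b12/[-]
after 10 — deliver 4→2: n2:lead/b12/[-]
after 11 — deliver 1→0: ·
after 12 — deliver 4→3: ·
after 13 — propose(2,'q'): ·
after 14 — deliver 2→4: n4:foll/b12/[q]
after 15 — deliver 4→2: ·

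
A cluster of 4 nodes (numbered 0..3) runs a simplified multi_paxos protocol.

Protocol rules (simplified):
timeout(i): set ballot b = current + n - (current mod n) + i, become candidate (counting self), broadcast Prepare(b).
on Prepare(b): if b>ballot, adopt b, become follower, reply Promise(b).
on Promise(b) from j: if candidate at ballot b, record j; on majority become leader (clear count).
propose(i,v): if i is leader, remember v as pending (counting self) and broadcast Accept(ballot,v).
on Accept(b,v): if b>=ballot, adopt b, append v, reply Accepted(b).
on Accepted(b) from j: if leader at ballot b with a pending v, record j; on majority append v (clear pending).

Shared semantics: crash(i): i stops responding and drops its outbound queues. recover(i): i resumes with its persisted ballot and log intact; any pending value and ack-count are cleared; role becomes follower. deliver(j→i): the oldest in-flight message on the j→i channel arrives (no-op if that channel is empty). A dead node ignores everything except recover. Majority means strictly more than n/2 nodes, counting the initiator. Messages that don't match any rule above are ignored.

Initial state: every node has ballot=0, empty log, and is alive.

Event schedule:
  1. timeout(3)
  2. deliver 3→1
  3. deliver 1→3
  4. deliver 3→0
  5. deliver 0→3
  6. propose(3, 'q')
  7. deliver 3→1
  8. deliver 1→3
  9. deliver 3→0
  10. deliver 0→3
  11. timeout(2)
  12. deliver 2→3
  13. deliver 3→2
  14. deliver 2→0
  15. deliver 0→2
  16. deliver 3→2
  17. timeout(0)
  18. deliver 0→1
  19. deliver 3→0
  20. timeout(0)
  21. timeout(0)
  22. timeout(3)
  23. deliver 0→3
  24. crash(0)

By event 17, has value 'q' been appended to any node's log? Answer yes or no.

1. timeout(3):  <3:cand b7 ->
2. deliver 3→1:  <1:foll b7 ->
3. deliver 1→3:  nop
4. deliver 3→0:  <0:foll b7 ->
5. deliver 0→3:  <3:lead b7 ->
6. propose(3,'q'):  nop
7. deliver 3→1:  <1:foll b7 q>
8. deliver 1→3:  nop
9. deliver 3→0:  <0:foll b7 q>
10. deliver 0→3:  <3:lead b7 q>
11. timeout(2):  <2:cand b6 ->
12. deliver 2→3:  nop
13. deliver 3→2:  <2:foll b7 ->
14. deliver 2→0:  nop
15. deliver 0→2:  nop
16. deliver 3→2:  <2:foll b7 q>
17. timeout(0):  <0:cand b8 q>

yes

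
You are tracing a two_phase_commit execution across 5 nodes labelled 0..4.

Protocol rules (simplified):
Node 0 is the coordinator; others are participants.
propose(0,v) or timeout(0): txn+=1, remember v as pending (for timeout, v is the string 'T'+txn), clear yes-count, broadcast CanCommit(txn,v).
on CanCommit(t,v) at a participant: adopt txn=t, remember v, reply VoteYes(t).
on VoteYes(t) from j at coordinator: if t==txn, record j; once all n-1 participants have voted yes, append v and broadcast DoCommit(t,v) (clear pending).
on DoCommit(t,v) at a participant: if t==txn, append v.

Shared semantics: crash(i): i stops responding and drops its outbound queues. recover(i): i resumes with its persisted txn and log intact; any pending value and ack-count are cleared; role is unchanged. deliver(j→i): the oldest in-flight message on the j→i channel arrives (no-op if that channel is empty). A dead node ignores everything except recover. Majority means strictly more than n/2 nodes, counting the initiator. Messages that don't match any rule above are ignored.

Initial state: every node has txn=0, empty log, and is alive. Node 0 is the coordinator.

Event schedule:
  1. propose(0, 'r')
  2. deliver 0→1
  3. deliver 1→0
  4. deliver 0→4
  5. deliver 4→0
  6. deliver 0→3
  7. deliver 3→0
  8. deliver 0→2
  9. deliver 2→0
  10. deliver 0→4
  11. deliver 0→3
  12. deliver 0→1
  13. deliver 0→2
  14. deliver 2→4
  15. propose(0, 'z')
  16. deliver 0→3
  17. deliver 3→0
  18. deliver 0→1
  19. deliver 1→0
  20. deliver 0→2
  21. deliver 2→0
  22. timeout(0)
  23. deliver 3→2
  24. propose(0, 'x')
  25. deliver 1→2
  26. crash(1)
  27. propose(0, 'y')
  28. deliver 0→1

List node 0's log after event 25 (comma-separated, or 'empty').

after 1 — propose(0,'r'): n0:coor/t1/[-]
after 2 — deliver 0→1: n1:part/t1/[-]
after 3 — deliver 1→0: ·
after 4 — deliver 0→4: n4:part/t1/[-]
after 5 — deliver 4→0: ·
after 6 — deliver 0→3: n3:part/t1/[-]
after 7 — deliver 3→0: ·
after 8 — deliver 0→2: n2:part/t1/[-]
after 9 — deliver 2→0: n0:coor/t1/[r]
after 10 — deliver 0→4: n4:part/t1/[r]
after 11 — deliver 0→3: n3:part/t1/[r]
after 12 — deliver 0→1: n1:part/t1/[r]
after 13 — deliver 0→2: n2:part/t1/[r]
after 14 — deliver 2→4: ·
after 15 — propose(0,'z'): n0:coor/t2/[r]
after 16 — deliver 0→3: n3:part/t2/[r]
after 17 — deliver 3→0: ·
after 18 — deliver 0→1: n1:part/t2/[r]
after 19 — deliver 1→0: ·
after 20 — deliver 0→2: n2:part/t2/[r]
after 21 — deliver 2→0: ·
after 22 — timeout(0): n0:coor/t3/[r]
after 23 — deliver 3→2: ·
after 24 — propose(0,'x'): n0:coor/t4/[r]
after 25 — deliver 1→2: ·

r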